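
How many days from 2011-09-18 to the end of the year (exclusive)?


Day of year: 261 of 365
Remaining = 365 - 261

104 days


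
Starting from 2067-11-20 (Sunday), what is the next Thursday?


Current: Sunday
Target: Thursday
Days ahead: 4

Next Thursday: 2067-11-24


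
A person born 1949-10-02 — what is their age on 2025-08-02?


Birth: 1949-10-02
Reference: 2025-08-02
Year difference: 2025 - 1949 = 76
Birthday not yet reached in 2025, subtract 1

75 years old


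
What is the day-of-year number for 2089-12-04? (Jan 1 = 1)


Date: December 4, 2089
Days in months 1 through 11: 334
Plus 4 days in December

Day of year: 338


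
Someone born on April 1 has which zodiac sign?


Date: April 1
Conventional tropical zodiac dates: Aries from March 21 onward; Taurus starts April 20
April 1 falls within the Aries range

Aries


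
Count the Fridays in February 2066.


February 2066 has 28 days
Anchor: Jan 1, 2066. With p = 2066 - 1 = 2065: (p + p//4 - p//100 + p//400) mod 7 = (2065 + 516 - 20 + 5) mod 7 = 2566 mod 7 = 4 -> Friday (Mon=0 ... Sun=6)
Days before February (Jan): 31; February 1 index = (4 + 31) mod 7 = 0 -> Monday
First Friday is February 5
Fridays: 5, 12, 19, 26

4 Fridays


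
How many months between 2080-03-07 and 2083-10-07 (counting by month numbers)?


From March 2080 to October 2083
3 years * 12 = 36 months, plus 7 months = 43

43 months


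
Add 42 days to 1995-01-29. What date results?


Start: 1995-01-29, add 42 days
January 1995 has 31 days: 31 - 29 = 2 days to January 31 -> 40 left
February 1995 has 28 days -> 12 left
March 1995: 12 <= 31 -> lands on March 12

Result: 1995-03-12


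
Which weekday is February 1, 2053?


Target: February 1, 2053
Anchor: Jan 1, 2053. With p = 2053 - 1 = 2052: (p + p//4 - p//100 + p//400) mod 7 = (2052 + 513 - 20 + 5) mod 7 = 2550 mod 7 = 2 -> Wednesday (Mon=0 ... Sun=6)
Days before February (Jan): 31 days
Weekday index = (2 + 31) mod 7 = 5

Saturday


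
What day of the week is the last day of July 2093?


July 2093 has 31 days
Anchor: Jan 1, 2093. With p = 2093 - 1 = 2092: (p + p//4 - p//100 + p//400) mod 7 = (2092 + 523 - 20 + 5) mod 7 = 2600 mod 7 = 3 -> Thursday (Mon=0 ... Sun=6)
Days before July (Jan-Jun): 181; July 1 index = (3 + 181) mod 7 = 2 -> Wednesday
Last day offset: 31 - 1 = 30 days
Weekday index = (2 + 30) mod 7 = 4

Friday, July 31


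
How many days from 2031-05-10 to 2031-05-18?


From 2031-05-10 to 2031-05-18
2031-05-10: days before May = 31 + 28 + 31 + 30 = 120 (2031 is not a leap year); day of year = 120 + 10 = 130
2031-05-18: days before May = 31 + 28 + 31 + 30 = 120 (2031 is not a leap year); day of year = 120 + 18 = 138
Same year: 138 - 130 = 8

8 days


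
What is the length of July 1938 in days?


July 1938

31 days


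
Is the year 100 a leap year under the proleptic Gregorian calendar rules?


Gregorian leap year rule: divisible by 4, but not by 100, unless also by 400.
100 is divisible by 100 but not 400 -> not a leap year

No


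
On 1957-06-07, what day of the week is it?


Date: June 7, 1957
Anchor: Jan 1, 1957. With p = 1957 - 1 = 1956: (p + p//4 - p//100 + p//400) mod 7 = (1956 + 489 - 19 + 4) mod 7 = 2430 mod 7 = 1 -> Tuesday (Mon=0 ... Sun=6)
Days before June (Jan-May): 151; offset = 151 + 7 - 1 = 157
Weekday index = (1 + 157) mod 7 = 4

Day of the week: Friday


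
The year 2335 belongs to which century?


Century = (year - 1) // 100 + 1
= (2335 - 1) // 100 + 1
= 2334 // 100 + 1
= 23 + 1

24th century


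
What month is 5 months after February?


February is month 2
2 + 5 = 7

July


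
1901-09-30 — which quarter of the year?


Month: September (month 9)
Q1: Jan-Mar, Q2: Apr-Jun, Q3: Jul-Sep, Q4: Oct-Dec

Q3


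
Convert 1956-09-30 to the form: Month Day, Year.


ISO 1956-09-30 parses as year=1956, month=09, day=30
Month 9 -> September

September 30, 1956


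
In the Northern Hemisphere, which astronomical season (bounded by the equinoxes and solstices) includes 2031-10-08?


Date: October 8
Astronomical Autumn (approx.; exact equinox/solstice day varies by year): September 22 to December 20
October 8 falls within the Autumn window

Autumn


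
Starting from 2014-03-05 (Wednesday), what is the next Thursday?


Current: Wednesday
Target: Thursday
Days ahead: 1

Next Thursday: 2014-03-06


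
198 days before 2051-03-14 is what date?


Start: 2051-03-14, subtract 198 days
Back 14 days from March 14 reaches February 28, 2051 -> 184 left
February 2051 has 28 days -> back to January 31, 2051 -> 156 left
January 2051 has 31 days -> back to December 31, 2050 -> 125 left
December 2050 has 31 days -> back to November 30, 2050 -> 94 left
November 2050 has 30 days -> back to October 31, 2050 -> 64 left
October 2050 has 31 days -> back to September 30, 2050 -> 33 left
September 2050 has 30 days -> back to August 31, 2050 -> 3 left
August 2050: 31 - 3 = 28 -> lands on August 28

Result: 2050-08-28


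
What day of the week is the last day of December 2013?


December 2013 has 31 days
Anchor: Jan 1, 2013. With p = 2013 - 1 = 2012: (p + p//4 - p//100 + p//400) mod 7 = (2012 + 503 - 20 + 5) mod 7 = 2500 mod 7 = 1 -> Tuesday (Mon=0 ... Sun=6)
Days before December (Jan-Nov): 334; December 1 index = (1 + 334) mod 7 = 6 -> Sunday
Last day offset: 31 - 1 = 30 days
Weekday index = (6 + 30) mod 7 = 1

Tuesday, December 31


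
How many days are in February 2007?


February 2007 (leap year: no)

28 days


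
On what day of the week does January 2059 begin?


Target: January 1, 2059
Anchor: Jan 1, 2059. With p = 2059 - 1 = 2058: (p + p//4 - p//100 + p//400) mod 7 = (2058 + 514 - 20 + 5) mod 7 = 2557 mod 7 = 2 -> Wednesday (Mon=0 ... Sun=6)
Offset from anchor: 0 days
Weekday index = (2 + 0) mod 7 = 2

Wednesday


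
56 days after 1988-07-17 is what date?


Start: 1988-07-17, add 56 days
July 1988 has 31 days: 31 - 17 = 14 days to July 31 -> 42 left
August 1988 has 31 days -> 11 left
September 1988: 11 <= 30 -> lands on September 11

Result: 1988-09-11


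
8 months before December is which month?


December is month 12
12 - 8 = 4

April


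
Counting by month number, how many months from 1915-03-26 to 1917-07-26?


From March 1915 to July 1917
2 years * 12 = 24 months, plus 4 months = 28

28 months


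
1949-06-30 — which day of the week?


Date: June 30, 1949
Anchor: Jan 1, 1949. With p = 1949 - 1 = 1948: (p + p//4 - p//100 + p//400) mod 7 = (1948 + 487 - 19 + 4) mod 7 = 2420 mod 7 = 5 -> Saturday (Mon=0 ... Sun=6)
Days before June (Jan-May): 151; offset = 151 + 30 - 1 = 180
Weekday index = (5 + 180) mod 7 = 3

Day of the week: Thursday


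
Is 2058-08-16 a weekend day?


Anchor: Jan 1, 2058. With p = 2058 - 1 = 2057: (p + p//4 - p//100 + p//400) mod 7 = (2057 + 514 - 20 + 5) mod 7 = 2556 mod 7 = 1 -> Tuesday (Mon=0 ... Sun=6)
Day of year: 228; offset = 227
Weekday index = (1 + 227) mod 7 = 4 -> Friday
Weekend days: Saturday, Sunday

No


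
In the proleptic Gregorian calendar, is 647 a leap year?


Gregorian leap year rule: divisible by 4, but not by 100, unless also by 400.
647 is not divisible by 4 -> not a leap year

No


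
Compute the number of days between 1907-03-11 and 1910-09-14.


From 1907-03-11 to 1910-09-14
1907-03-11: days before March = 31 + 28 = 59 (1907 is not a leap year); day of year = 59 + 11 = 70
1910-09-14: days before September = 31 + 28 + 31 + 30 + 31 + 30 + 31 + 31 = 243 (1910 is not a leap year); day of year = 243 + 14 = 257
Rest of 1907: 365 - 70 = 295
Full years 1908 (366), 1909 (365): 731
Total = 295 + 731 + 257 = 1283

1283 days


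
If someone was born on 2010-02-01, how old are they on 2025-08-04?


Birth: 2010-02-01
Reference: 2025-08-04
Year difference: 2025 - 2010 = 15

15 years old


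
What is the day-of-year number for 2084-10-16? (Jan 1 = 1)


Date: October 16, 2084
Days in months 1 through 9: 274
Plus 16 days in October

Day of year: 290


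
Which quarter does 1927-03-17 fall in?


Month: March (month 3)
Q1: Jan-Mar, Q2: Apr-Jun, Q3: Jul-Sep, Q4: Oct-Dec

Q1


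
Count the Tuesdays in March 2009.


March 2009 has 31 days
Anchor: Jan 1, 2009. With p = 2009 - 1 = 2008: (p + p//4 - p//100 + p//400) mod 7 = (2008 + 502 - 20 + 5) mod 7 = 2495 mod 7 = 3 -> Thursday (Mon=0 ... Sun=6)
Days before March (Jan-Feb): 59; March 1 index = (3 + 59) mod 7 = 6 -> Sunday
First Tuesday is March 3
Tuesdays: 3, 10, 17, 24, 31

5 Tuesdays


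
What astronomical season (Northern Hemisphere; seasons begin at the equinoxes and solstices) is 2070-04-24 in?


Date: April 24
Astronomical Spring (approx.; exact equinox/solstice day varies by year): March 20 to June 20
April 24 falls within the Spring window

Spring


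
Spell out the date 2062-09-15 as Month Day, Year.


ISO 2062-09-15 parses as year=2062, month=09, day=15
Month 9 -> September

September 15, 2062


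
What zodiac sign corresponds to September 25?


Date: September 25
Conventional tropical zodiac dates: Libra from September 23 onward; Scorpio starts October 23
September 25 falls within the Libra range

Libra


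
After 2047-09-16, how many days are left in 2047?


Day of year: 259 of 365
Remaining = 365 - 259

106 days


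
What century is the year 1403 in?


Century = (year - 1) // 100 + 1
= (1403 - 1) // 100 + 1
= 1402 // 100 + 1
= 14 + 1

15th century


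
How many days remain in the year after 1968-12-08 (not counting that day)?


Day of year: 343 of 366
Remaining = 366 - 343

23 days


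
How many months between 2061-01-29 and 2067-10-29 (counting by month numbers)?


From January 2061 to October 2067
6 years * 12 = 72 months, plus 9 months = 81

81 months


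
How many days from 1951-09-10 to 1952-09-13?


From 1951-09-10 to 1952-09-13
1951-09-10: days before September = 31 + 28 + 31 + 30 + 31 + 30 + 31 + 31 = 243 (1951 is not a leap year); day of year = 243 + 10 = 253
1952-09-13: days before September = 31 + 29 + 31 + 30 + 31 + 30 + 31 + 31 = 244 (1952 is a leap year); day of year = 244 + 13 = 257
Rest of 1951: 365 - 253 = 112
Total = 112 + 257 = 369

369 days


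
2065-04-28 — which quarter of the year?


Month: April (month 4)
Q1: Jan-Mar, Q2: Apr-Jun, Q3: Jul-Sep, Q4: Oct-Dec

Q2


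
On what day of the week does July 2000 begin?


Target: July 1, 2000
Anchor: Jan 1, 2000. With p = 2000 - 1 = 1999: (p + p//4 - p//100 + p//400) mod 7 = (1999 + 499 - 19 + 4) mod 7 = 2483 mod 7 = 5 -> Saturday (Mon=0 ... Sun=6)
Days before July (Jan-Jun): 182 days
Weekday index = (5 + 182) mod 7 = 5

Saturday


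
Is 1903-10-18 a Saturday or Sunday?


Anchor: Jan 1, 1903. With p = 1903 - 1 = 1902: (p + p//4 - p//100 + p//400) mod 7 = (1902 + 475 - 19 + 4) mod 7 = 2362 mod 7 = 3 -> Thursday (Mon=0 ... Sun=6)
Day of year: 291; offset = 290
Weekday index = (3 + 290) mod 7 = 6 -> Sunday
Weekend days: Saturday, Sunday

Yes


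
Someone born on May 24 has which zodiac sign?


Date: May 24
Conventional tropical zodiac dates: Gemini from May 21 onward; Cancer starts June 21
May 24 falls within the Gemini range

Gemini


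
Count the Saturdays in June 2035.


June 2035 has 30 days
Anchor: Jan 1, 2035. With p = 2035 - 1 = 2034: (p + p//4 - p//100 + p//400) mod 7 = (2034 + 508 - 20 + 5) mod 7 = 2527 mod 7 = 0 -> Monday (Mon=0 ... Sun=6)
Days before June (Jan-May): 151; June 1 index = (0 + 151) mod 7 = 4 -> Friday
First Saturday is June 2
Saturdays: 2, 9, 16, 23, 30

5 Saturdays


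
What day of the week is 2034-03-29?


Date: March 29, 2034
Anchor: Jan 1, 2034. With p = 2034 - 1 = 2033: (p + p//4 - p//100 + p//400) mod 7 = (2033 + 508 - 20 + 5) mod 7 = 2526 mod 7 = 6 -> Sunday (Mon=0 ... Sun=6)
Days before March (Jan-Feb): 59; offset = 59 + 29 - 1 = 87
Weekday index = (6 + 87) mod 7 = 2

Day of the week: Wednesday


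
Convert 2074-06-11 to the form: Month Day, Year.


ISO 2074-06-11 parses as year=2074, month=06, day=11
Month 6 -> June

June 11, 2074


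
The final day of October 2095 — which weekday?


October 2095 has 31 days
Anchor: Jan 1, 2095. With p = 2095 - 1 = 2094: (p + p//4 - p//100 + p//400) mod 7 = (2094 + 523 - 20 + 5) mod 7 = 2602 mod 7 = 5 -> Saturday (Mon=0 ... Sun=6)
Days before October (Jan-Sep): 273; October 1 index = (5 + 273) mod 7 = 5 -> Saturday
Last day offset: 31 - 1 = 30 days
Weekday index = (5 + 30) mod 7 = 0

Monday, October 31


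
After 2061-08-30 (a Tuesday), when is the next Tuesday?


Current: Tuesday
Target: Tuesday
Days ahead: 7

Next Tuesday: 2061-09-06


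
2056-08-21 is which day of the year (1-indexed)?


Date: August 21, 2056
Days in months 1 through 7: 213
Plus 21 days in August

Day of year: 234


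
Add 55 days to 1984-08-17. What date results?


Start: 1984-08-17, add 55 days
August 1984 has 31 days: 31 - 17 = 14 days to August 31 -> 41 left
September 1984 has 30 days -> 11 left
October 1984: 11 <= 31 -> lands on October 11

Result: 1984-10-11


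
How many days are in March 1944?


March 1944

31 days


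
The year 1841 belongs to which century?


Century = (year - 1) // 100 + 1
= (1841 - 1) // 100 + 1
= 1840 // 100 + 1
= 18 + 1

19th century


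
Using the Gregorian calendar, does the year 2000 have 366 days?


Gregorian leap year rule: divisible by 4, but not by 100, unless also by 400.
2000 is divisible by 400 -> leap year

Yes


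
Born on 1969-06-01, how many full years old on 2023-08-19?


Birth: 1969-06-01
Reference: 2023-08-19
Year difference: 2023 - 1969 = 54

54 years old


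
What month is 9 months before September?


September is month 9
9 - 9 = 0; wrap: 0 + 12 = 12

December


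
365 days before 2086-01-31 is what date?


Start: 2086-01-31, subtract 365 days
Back 31 days from January 31 reaches December 31, 2085 -> 334 left
December 2085 has 31 days -> back to November 30, 2085 -> 303 left
November 2085 has 30 days -> back to October 31, 2085 -> 273 left
October 2085 has 31 days -> back to September 30, 2085 -> 242 left
September 2085 has 30 days -> back to August 31, 2085 -> 212 left
August 2085 has 31 days -> back to July 31, 2085 -> 181 left
July 2085 has 31 days -> back to June 30, 2085 -> 150 left
June 2085 has 30 days -> back to May 31, 2085 -> 120 left
May 2085 has 31 days -> back to April 30, 2085 -> 89 left
April 2085 has 30 days -> back to March 31, 2085 -> 59 left
March 2085 has 31 days -> back to February 28, 2085 -> 28 left
February 2085 has 28 days -> back to January 31, 2085 -> 0 left
January 2085: 31 - 0 = 31 -> lands on January 31

Result: 2085-01-31


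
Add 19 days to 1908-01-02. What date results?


Start: 1908-01-02, add 19 days
January 1908 has 31 days; 2 + 19 = 21 stays within January

Result: 1908-01-21


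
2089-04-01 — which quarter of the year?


Month: April (month 4)
Q1: Jan-Mar, Q2: Apr-Jun, Q3: Jul-Sep, Q4: Oct-Dec

Q2


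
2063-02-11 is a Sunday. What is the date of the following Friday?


Current: Sunday
Target: Friday
Days ahead: 5

Next Friday: 2063-02-16


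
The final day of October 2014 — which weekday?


October 2014 has 31 days
Anchor: Jan 1, 2014. With p = 2014 - 1 = 2013: (p + p//4 - p//100 + p//400) mod 7 = (2013 + 503 - 20 + 5) mod 7 = 2501 mod 7 = 2 -> Wednesday (Mon=0 ... Sun=6)
Days before October (Jan-Sep): 273; October 1 index = (2 + 273) mod 7 = 2 -> Wednesday
Last day offset: 31 - 1 = 30 days
Weekday index = (2 + 30) mod 7 = 4

Friday, October 31


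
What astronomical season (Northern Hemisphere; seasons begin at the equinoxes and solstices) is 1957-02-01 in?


Date: February 1
Astronomical Winter (approx.; exact equinox/solstice day varies by year): December 21 to March 19
February 1 falls within the Winter window

Winter


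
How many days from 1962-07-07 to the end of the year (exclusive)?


Day of year: 188 of 365
Remaining = 365 - 188

177 days


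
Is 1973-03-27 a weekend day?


Anchor: Jan 1, 1973. With p = 1973 - 1 = 1972: (p + p//4 - p//100 + p//400) mod 7 = (1972 + 493 - 19 + 4) mod 7 = 2450 mod 7 = 0 -> Monday (Mon=0 ... Sun=6)
Day of year: 86; offset = 85
Weekday index = (0 + 85) mod 7 = 1 -> Tuesday
Weekend days: Saturday, Sunday

No


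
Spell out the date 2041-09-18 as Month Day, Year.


ISO 2041-09-18 parses as year=2041, month=09, day=18
Month 9 -> September

September 18, 2041


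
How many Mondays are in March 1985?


March 1985 has 31 days
Anchor: Jan 1, 1985. With p = 1985 - 1 = 1984: (p + p//4 - p//100 + p//400) mod 7 = (1984 + 496 - 19 + 4) mod 7 = 2465 mod 7 = 1 -> Tuesday (Mon=0 ... Sun=6)
Days before March (Jan-Feb): 59; March 1 index = (1 + 59) mod 7 = 4 -> Friday
First Monday is March 4
Mondays: 4, 11, 18, 25

4 Mondays


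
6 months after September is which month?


September is month 9
9 + 6 = 15; wrap: 15 - 12 = 3

March


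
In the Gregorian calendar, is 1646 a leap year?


Gregorian leap year rule: divisible by 4, but not by 100, unless also by 400.
1646 is not divisible by 4 -> not a leap year

No


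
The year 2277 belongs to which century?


Century = (year - 1) // 100 + 1
= (2277 - 1) // 100 + 1
= 2276 // 100 + 1
= 22 + 1

23rd century


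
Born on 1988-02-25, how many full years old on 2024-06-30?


Birth: 1988-02-25
Reference: 2024-06-30
Year difference: 2024 - 1988 = 36

36 years old


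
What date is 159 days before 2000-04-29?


Start: 2000-04-29, subtract 159 days
Back 29 days from April 29 reaches March 31, 2000 -> 130 left
March 2000 has 31 days -> back to February 29, 2000 -> 99 left
February 2000 has 29 days -> back to January 31, 2000 -> 70 left
January 2000 has 31 days -> back to December 31, 1999 -> 39 left
December 1999 has 31 days -> back to November 30, 1999 -> 8 left
November 1999: 30 - 8 = 22 -> lands on November 22

Result: 1999-11-22


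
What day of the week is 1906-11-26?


Date: November 26, 1906
Anchor: Jan 1, 1906. With p = 1906 - 1 = 1905: (p + p//4 - p//100 + p//400) mod 7 = (1905 + 476 - 19 + 4) mod 7 = 2366 mod 7 = 0 -> Monday (Mon=0 ... Sun=6)
Days before November (Jan-Oct): 304; offset = 304 + 26 - 1 = 329
Weekday index = (0 + 329) mod 7 = 0

Day of the week: Monday


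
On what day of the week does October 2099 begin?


Target: October 1, 2099
Anchor: Jan 1, 2099. With p = 2099 - 1 = 2098: (p + p//4 - p//100 + p//400) mod 7 = (2098 + 524 - 20 + 5) mod 7 = 2607 mod 7 = 3 -> Thursday (Mon=0 ... Sun=6)
Days before October (Jan-Sep): 273 days
Weekday index = (3 + 273) mod 7 = 3

Thursday


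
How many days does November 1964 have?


November 1964

30 days


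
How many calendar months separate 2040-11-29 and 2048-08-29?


From November 2040 to August 2048
8 years * 12 = 96 months, minus 3 months = 93

93 months


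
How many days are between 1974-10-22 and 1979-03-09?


From 1974-10-22 to 1979-03-09
1974-10-22: days before October = 31 + 28 + 31 + 30 + 31 + 30 + 31 + 31 + 30 = 273 (1974 is not a leap year); day of year = 273 + 22 = 295
1979-03-09: days before March = 31 + 28 = 59 (1979 is not a leap year); day of year = 59 + 9 = 68
Rest of 1974: 365 - 295 = 70
Full years 1975 (365), 1976 (366), 1977 (365), 1978 (365): 1461
Total = 70 + 1461 + 68 = 1599

1599 days


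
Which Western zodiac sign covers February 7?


Date: February 7
Conventional tropical zodiac dates: Aquarius from January 20 onward; Pisces starts February 19
February 7 falls within the Aquarius range

Aquarius


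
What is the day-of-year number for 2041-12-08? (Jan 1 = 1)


Date: December 8, 2041
Days in months 1 through 11: 334
Plus 8 days in December

Day of year: 342


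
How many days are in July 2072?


July 2072

31 days


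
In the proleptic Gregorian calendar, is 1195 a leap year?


Gregorian leap year rule: divisible by 4, but not by 100, unless also by 400.
1195 is not divisible by 4 -> not a leap year

No


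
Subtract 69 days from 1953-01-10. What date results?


Start: 1953-01-10, subtract 69 days
Back 10 days from January 10 reaches December 31, 1952 -> 59 left
December 1952 has 31 days -> back to November 30, 1952 -> 28 left
November 1952: 30 - 28 = 2 -> lands on November 2

Result: 1952-11-02


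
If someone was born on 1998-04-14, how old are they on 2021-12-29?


Birth: 1998-04-14
Reference: 2021-12-29
Year difference: 2021 - 1998 = 23

23 years old


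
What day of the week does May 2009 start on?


Target: May 1, 2009
Anchor: Jan 1, 2009. With p = 2009 - 1 = 2008: (p + p//4 - p//100 + p//400) mod 7 = (2008 + 502 - 20 + 5) mod 7 = 2495 mod 7 = 3 -> Thursday (Mon=0 ... Sun=6)
Days before May (Jan-Apr): 120 days
Weekday index = (3 + 120) mod 7 = 4

Friday


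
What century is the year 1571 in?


Century = (year - 1) // 100 + 1
= (1571 - 1) // 100 + 1
= 1570 // 100 + 1
= 15 + 1

16th century


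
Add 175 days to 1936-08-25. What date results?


Start: 1936-08-25, add 175 days
August 1936 has 31 days: 31 - 25 = 6 days to August 31 -> 169 left
September 1936 has 30 days -> 139 left
October 1936 has 31 days -> 108 left
November 1936 has 30 days -> 78 left
December 1936 has 31 days -> 47 left
January 1937 has 31 days -> 16 left
February 1937: 16 <= 28 -> lands on February 16

Result: 1937-02-16


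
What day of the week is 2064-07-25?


Date: July 25, 2064
Anchor: Jan 1, 2064. With p = 2064 - 1 = 2063: (p + p//4 - p//100 + p//400) mod 7 = (2063 + 515 - 20 + 5) mod 7 = 2563 mod 7 = 1 -> Tuesday (Mon=0 ... Sun=6)
Days before July (Jan-Jun): 182; offset = 182 + 25 - 1 = 206
Weekday index = (1 + 206) mod 7 = 4

Day of the week: Friday


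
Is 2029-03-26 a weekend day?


Anchor: Jan 1, 2029. With p = 2029 - 1 = 2028: (p + p//4 - p//100 + p//400) mod 7 = (2028 + 507 - 20 + 5) mod 7 = 2520 mod 7 = 0 -> Monday (Mon=0 ... Sun=6)
Day of year: 85; offset = 84
Weekday index = (0 + 84) mod 7 = 0 -> Monday
Weekend days: Saturday, Sunday

No


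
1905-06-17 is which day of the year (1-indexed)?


Date: June 17, 1905
Days in months 1 through 5: 151
Plus 17 days in June

Day of year: 168


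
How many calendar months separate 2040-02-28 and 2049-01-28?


From February 2040 to January 2049
9 years * 12 = 108 months, minus 1 month = 107

107 months


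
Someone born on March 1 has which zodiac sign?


Date: March 1
Conventional tropical zodiac dates: Pisces from February 19 onward; Aries starts March 21
March 1 falls within the Pisces range

Pisces


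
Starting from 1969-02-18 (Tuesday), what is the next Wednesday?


Current: Tuesday
Target: Wednesday
Days ahead: 1

Next Wednesday: 1969-02-19


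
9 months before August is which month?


August is month 8
8 - 9 = -1; wrap: -1 + 12 = 11

November


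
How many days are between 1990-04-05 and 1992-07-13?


From 1990-04-05 to 1992-07-13
1990-04-05: days before April = 31 + 28 + 31 = 90 (1990 is not a leap year); day of year = 90 + 5 = 95
1992-07-13: days before July = 31 + 29 + 31 + 30 + 31 + 30 = 182 (1992 is a leap year); day of year = 182 + 13 = 195
Rest of 1990: 365 - 95 = 270
Full years 1991 (365): 365
Total = 270 + 365 + 195 = 830

830 days


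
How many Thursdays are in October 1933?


October 1933 has 31 days
Anchor: Jan 1, 1933. With p = 1933 - 1 = 1932: (p + p//4 - p//100 + p//400) mod 7 = (1932 + 483 - 19 + 4) mod 7 = 2400 mod 7 = 6 -> Sunday (Mon=0 ... Sun=6)
Days before October (Jan-Sep): 273; October 1 index = (6 + 273) mod 7 = 6 -> Sunday
First Thursday is October 5
Thursdays: 5, 12, 19, 26

4 Thursdays


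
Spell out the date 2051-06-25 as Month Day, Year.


ISO 2051-06-25 parses as year=2051, month=06, day=25
Month 6 -> June

June 25, 2051


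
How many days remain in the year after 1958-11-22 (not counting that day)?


Day of year: 326 of 365
Remaining = 365 - 326

39 days


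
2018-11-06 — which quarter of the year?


Month: November (month 11)
Q1: Jan-Mar, Q2: Apr-Jun, Q3: Jul-Sep, Q4: Oct-Dec

Q4


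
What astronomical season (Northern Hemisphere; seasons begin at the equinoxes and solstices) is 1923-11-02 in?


Date: November 2
Astronomical Autumn (approx.; exact equinox/solstice day varies by year): September 22 to December 20
November 2 falls within the Autumn window

Autumn


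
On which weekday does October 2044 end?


October 2044 has 31 days
Anchor: Jan 1, 2044. With p = 2044 - 1 = 2043: (p + p//4 - p//100 + p//400) mod 7 = (2043 + 510 - 20 + 5) mod 7 = 2538 mod 7 = 4 -> Friday (Mon=0 ... Sun=6)
Days before October (Jan-Sep): 274; October 1 index = (4 + 274) mod 7 = 5 -> Saturday
Last day offset: 31 - 1 = 30 days
Weekday index = (5 + 30) mod 7 = 0

Monday, October 31


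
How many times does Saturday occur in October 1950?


October 1950 has 31 days
Anchor: Jan 1, 1950. With p = 1950 - 1 = 1949: (p + p//4 - p//100 + p//400) mod 7 = (1949 + 487 - 19 + 4) mod 7 = 2421 mod 7 = 6 -> Sunday (Mon=0 ... Sun=6)
Days before October (Jan-Sep): 273; October 1 index = (6 + 273) mod 7 = 6 -> Sunday
First Saturday is October 7
Saturdays: 7, 14, 21, 28

4 Saturdays


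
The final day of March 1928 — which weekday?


March 1928 has 31 days
Anchor: Jan 1, 1928. With p = 1928 - 1 = 1927: (p + p//4 - p//100 + p//400) mod 7 = (1927 + 481 - 19 + 4) mod 7 = 2393 mod 7 = 6 -> Sunday (Mon=0 ... Sun=6)
Days before March (Jan-Feb): 60; March 1 index = (6 + 60) mod 7 = 3 -> Thursday
Last day offset: 31 - 1 = 30 days
Weekday index = (3 + 30) mod 7 = 5

Saturday, March 31


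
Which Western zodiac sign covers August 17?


Date: August 17
Conventional tropical zodiac dates: Leo from July 23 onward; Virgo starts August 23
August 17 falls within the Leo range

Leo


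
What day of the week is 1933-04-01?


Date: April 1, 1933
Anchor: Jan 1, 1933. With p = 1933 - 1 = 1932: (p + p//4 - p//100 + p//400) mod 7 = (1932 + 483 - 19 + 4) mod 7 = 2400 mod 7 = 6 -> Sunday (Mon=0 ... Sun=6)
Days before April (Jan-Mar): 90; offset = 90 + 1 - 1 = 90
Weekday index = (6 + 90) mod 7 = 5

Day of the week: Saturday


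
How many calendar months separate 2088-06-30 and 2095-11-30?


From June 2088 to November 2095
7 years * 12 = 84 months, plus 5 months = 89

89 months


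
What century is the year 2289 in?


Century = (year - 1) // 100 + 1
= (2289 - 1) // 100 + 1
= 2288 // 100 + 1
= 22 + 1

23rd century


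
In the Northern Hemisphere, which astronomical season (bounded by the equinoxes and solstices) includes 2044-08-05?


Date: August 5
Astronomical Summer (approx.; exact equinox/solstice day varies by year): June 21 to September 21
August 5 falls within the Summer window

Summer


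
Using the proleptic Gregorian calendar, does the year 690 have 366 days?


Gregorian leap year rule: divisible by 4, but not by 100, unless also by 400.
690 is not divisible by 4 -> not a leap year

No


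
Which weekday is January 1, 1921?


Target: January 1, 1921
Anchor: Jan 1, 1921. With p = 1921 - 1 = 1920: (p + p//4 - p//100 + p//400) mod 7 = (1920 + 480 - 19 + 4) mod 7 = 2385 mod 7 = 5 -> Saturday (Mon=0 ... Sun=6)
Offset from anchor: 0 days
Weekday index = (5 + 0) mod 7 = 5

Saturday


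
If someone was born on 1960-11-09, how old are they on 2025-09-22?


Birth: 1960-11-09
Reference: 2025-09-22
Year difference: 2025 - 1960 = 65
Birthday not yet reached in 2025, subtract 1

64 years old


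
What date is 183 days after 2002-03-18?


Start: 2002-03-18, add 183 days
March 2002 has 31 days: 31 - 18 = 13 days to March 31 -> 170 left
April 2002 has 30 days -> 140 left
May 2002 has 31 days -> 109 left
June 2002 has 30 days -> 79 left
July 2002 has 31 days -> 48 left
August 2002 has 31 days -> 17 left
September 2002: 17 <= 30 -> lands on September 17

Result: 2002-09-17


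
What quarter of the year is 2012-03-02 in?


Month: March (month 3)
Q1: Jan-Mar, Q2: Apr-Jun, Q3: Jul-Sep, Q4: Oct-Dec

Q1


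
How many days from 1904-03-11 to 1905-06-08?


From 1904-03-11 to 1905-06-08
1904-03-11: days before March = 31 + 29 = 60 (1904 is a leap year); day of year = 60 + 11 = 71
1905-06-08: days before June = 31 + 28 + 31 + 30 + 31 = 151 (1905 is not a leap year); day of year = 151 + 8 = 159
Rest of 1904: 366 - 71 = 295
Total = 295 + 159 = 454

454 days


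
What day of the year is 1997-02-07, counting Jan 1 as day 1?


Date: February 7, 1997
Days in months 1 through 1: 31
Plus 7 days in February

Day of year: 38


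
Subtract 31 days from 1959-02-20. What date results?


Start: 1959-02-20, subtract 31 days
Back 20 days from February 20 reaches January 31, 1959 -> 11 left
January 1959: 31 - 11 = 20 -> lands on January 20

Result: 1959-01-20


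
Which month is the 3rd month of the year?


Month 3 of 12

March


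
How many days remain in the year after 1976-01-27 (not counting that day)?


Day of year: 27 of 366
Remaining = 366 - 27

339 days


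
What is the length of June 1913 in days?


June 1913

30 days


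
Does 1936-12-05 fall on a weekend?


Anchor: Jan 1, 1936. With p = 1936 - 1 = 1935: (p + p//4 - p//100 + p//400) mod 7 = (1935 + 483 - 19 + 4) mod 7 = 2403 mod 7 = 2 -> Wednesday (Mon=0 ... Sun=6)
Day of year: 340; offset = 339
Weekday index = (2 + 339) mod 7 = 5 -> Saturday
Weekend days: Saturday, Sunday

Yes


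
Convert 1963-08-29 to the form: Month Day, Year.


ISO 1963-08-29 parses as year=1963, month=08, day=29
Month 8 -> August

August 29, 1963


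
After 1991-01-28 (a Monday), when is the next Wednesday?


Current: Monday
Target: Wednesday
Days ahead: 2

Next Wednesday: 1991-01-30


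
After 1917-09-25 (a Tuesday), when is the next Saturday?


Current: Tuesday
Target: Saturday
Days ahead: 4

Next Saturday: 1917-09-29


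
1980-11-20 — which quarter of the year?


Month: November (month 11)
Q1: Jan-Mar, Q2: Apr-Jun, Q3: Jul-Sep, Q4: Oct-Dec

Q4


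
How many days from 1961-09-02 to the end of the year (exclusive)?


Day of year: 245 of 365
Remaining = 365 - 245

120 days


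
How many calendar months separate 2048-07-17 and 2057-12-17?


From July 2048 to December 2057
9 years * 12 = 108 months, plus 5 months = 113

113 months


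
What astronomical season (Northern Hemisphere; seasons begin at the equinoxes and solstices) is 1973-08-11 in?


Date: August 11
Astronomical Summer (approx.; exact equinox/solstice day varies by year): June 21 to September 21
August 11 falls within the Summer window

Summer


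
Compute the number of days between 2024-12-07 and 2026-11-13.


From 2024-12-07 to 2026-11-13
2024-12-07: days before December = 31 + 29 + 31 + 30 + 31 + 30 + 31 + 31 + 30 + 31 + 30 = 335 (2024 is a leap year); day of year = 335 + 7 = 342
2026-11-13: days before November = 31 + 28 + 31 + 30 + 31 + 30 + 31 + 31 + 30 + 31 = 304 (2026 is not a leap year); day of year = 304 + 13 = 317
Rest of 2024: 366 - 342 = 24
Full years 2025 (365): 365
Total = 24 + 365 + 317 = 706

706 days


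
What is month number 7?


Month 7 of 12

July


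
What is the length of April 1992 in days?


April 1992

30 days


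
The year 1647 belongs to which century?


Century = (year - 1) // 100 + 1
= (1647 - 1) // 100 + 1
= 1646 // 100 + 1
= 16 + 1

17th century


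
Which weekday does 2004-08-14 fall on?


Date: August 14, 2004
Anchor: Jan 1, 2004. With p = 2004 - 1 = 2003: (p + p//4 - p//100 + p//400) mod 7 = (2003 + 500 - 20 + 5) mod 7 = 2488 mod 7 = 3 -> Thursday (Mon=0 ... Sun=6)
Days before August (Jan-Jul): 213; offset = 213 + 14 - 1 = 226
Weekday index = (3 + 226) mod 7 = 5

Day of the week: Saturday


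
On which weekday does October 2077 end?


October 2077 has 31 days
Anchor: Jan 1, 2077. With p = 2077 - 1 = 2076: (p + p//4 - p//100 + p//400) mod 7 = (2076 + 519 - 20 + 5) mod 7 = 2580 mod 7 = 4 -> Friday (Mon=0 ... Sun=6)
Days before October (Jan-Sep): 273; October 1 index = (4 + 273) mod 7 = 4 -> Friday
Last day offset: 31 - 1 = 30 days
Weekday index = (4 + 30) mod 7 = 6

Sunday, October 31


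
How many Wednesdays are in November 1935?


November 1935 has 30 days
Anchor: Jan 1, 1935. With p = 1935 - 1 = 1934: (p + p//4 - p//100 + p//400) mod 7 = (1934 + 483 - 19 + 4) mod 7 = 2402 mod 7 = 1 -> Tuesday (Mon=0 ... Sun=6)
Days before November (Jan-Oct): 304; November 1 index = (1 + 304) mod 7 = 4 -> Friday
First Wednesday is November 6
Wednesdays: 6, 13, 20, 27

4 Wednesdays


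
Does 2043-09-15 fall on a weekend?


Anchor: Jan 1, 2043. With p = 2043 - 1 = 2042: (p + p//4 - p//100 + p//400) mod 7 = (2042 + 510 - 20 + 5) mod 7 = 2537 mod 7 = 3 -> Thursday (Mon=0 ... Sun=6)
Day of year: 258; offset = 257
Weekday index = (3 + 257) mod 7 = 1 -> Tuesday
Weekend days: Saturday, Sunday

No


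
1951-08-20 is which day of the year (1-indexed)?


Date: August 20, 1951
Days in months 1 through 7: 212
Plus 20 days in August

Day of year: 232


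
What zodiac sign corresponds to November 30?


Date: November 30
Conventional tropical zodiac dates: Sagittarius from November 22 onward; Capricorn starts December 22
November 30 falls within the Sagittarius range

Sagittarius


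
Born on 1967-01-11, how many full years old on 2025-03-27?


Birth: 1967-01-11
Reference: 2025-03-27
Year difference: 2025 - 1967 = 58

58 years old


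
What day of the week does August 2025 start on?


Target: August 1, 2025
Anchor: Jan 1, 2025. With p = 2025 - 1 = 2024: (p + p//4 - p//100 + p//400) mod 7 = (2024 + 506 - 20 + 5) mod 7 = 2515 mod 7 = 2 -> Wednesday (Mon=0 ... Sun=6)
Days before August (Jan-Jul): 212 days
Weekday index = (2 + 212) mod 7 = 4

Friday


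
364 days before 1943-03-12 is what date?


Start: 1943-03-12, subtract 364 days
Back 12 days from March 12 reaches February 28, 1943 -> 352 left
February 1943 has 28 days -> back to January 31, 1943 -> 324 left
January 1943 has 31 days -> back to December 31, 1942 -> 293 left
December 1942 has 31 days -> back to November 30, 1942 -> 262 left
November 1942 has 30 days -> back to October 31, 1942 -> 232 left
October 1942 has 31 days -> back to September 30, 1942 -> 201 left
September 1942 has 30 days -> back to August 31, 1942 -> 171 left
August 1942 has 31 days -> back to July 31, 1942 -> 140 left
July 1942 has 31 days -> back to June 30, 1942 -> 109 left
June 1942 has 30 days -> back to May 31, 1942 -> 79 left
May 1942 has 31 days -> back to April 30, 1942 -> 48 left
April 1942 has 30 days -> back to March 31, 1942 -> 18 left
March 1942: 31 - 18 = 13 -> lands on March 13

Result: 1942-03-13


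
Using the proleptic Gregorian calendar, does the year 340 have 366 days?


Gregorian leap year rule: divisible by 4, but not by 100, unless also by 400.
340 is divisible by 4 but not 100 -> leap year

Yes


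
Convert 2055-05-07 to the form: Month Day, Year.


ISO 2055-05-07 parses as year=2055, month=05, day=07
Month 5 -> May

May 7, 2055


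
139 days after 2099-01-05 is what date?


Start: 2099-01-05, add 139 days
January 2099 has 31 days: 31 - 5 = 26 days to January 31 -> 113 left
February 2099 has 28 days -> 85 left
March 2099 has 31 days -> 54 left
April 2099 has 30 days -> 24 left
May 2099: 24 <= 31 -> lands on May 24

Result: 2099-05-24


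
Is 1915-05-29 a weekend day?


Anchor: Jan 1, 1915. With p = 1915 - 1 = 1914: (p + p//4 - p//100 + p//400) mod 7 = (1914 + 478 - 19 + 4) mod 7 = 2377 mod 7 = 4 -> Friday (Mon=0 ... Sun=6)
Day of year: 149; offset = 148
Weekday index = (4 + 148) mod 7 = 5 -> Saturday
Weekend days: Saturday, Sunday

Yes


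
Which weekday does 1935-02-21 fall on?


Date: February 21, 1935
Anchor: Jan 1, 1935. With p = 1935 - 1 = 1934: (p + p//4 - p//100 + p//400) mod 7 = (1934 + 483 - 19 + 4) mod 7 = 2402 mod 7 = 1 -> Tuesday (Mon=0 ... Sun=6)
Days before February (Jan): 31; offset = 31 + 21 - 1 = 51
Weekday index = (1 + 51) mod 7 = 3

Day of the week: Thursday


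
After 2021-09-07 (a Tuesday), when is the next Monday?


Current: Tuesday
Target: Monday
Days ahead: 6

Next Monday: 2021-09-13


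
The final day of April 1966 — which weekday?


April 1966 has 30 days
Anchor: Jan 1, 1966. With p = 1966 - 1 = 1965: (p + p//4 - p//100 + p//400) mod 7 = (1965 + 491 - 19 + 4) mod 7 = 2441 mod 7 = 5 -> Saturday (Mon=0 ... Sun=6)
Days before April (Jan-Mar): 90; April 1 index = (5 + 90) mod 7 = 4 -> Friday
Last day offset: 30 - 1 = 29 days
Weekday index = (4 + 29) mod 7 = 5

Saturday, April 30


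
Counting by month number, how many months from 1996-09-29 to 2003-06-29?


From September 1996 to June 2003
7 years * 12 = 84 months, minus 3 months = 81

81 months


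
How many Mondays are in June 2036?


June 2036 has 30 days
Anchor: Jan 1, 2036. With p = 2036 - 1 = 2035: (p + p//4 - p//100 + p//400) mod 7 = (2035 + 508 - 20 + 5) mod 7 = 2528 mod 7 = 1 -> Tuesday (Mon=0 ... Sun=6)
Days before June (Jan-May): 152; June 1 index = (1 + 152) mod 7 = 6 -> Sunday
First Monday is June 2
Mondays: 2, 9, 16, 23, 30

5 Mondays


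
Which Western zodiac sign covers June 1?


Date: June 1
Conventional tropical zodiac dates: Gemini from May 21 onward; Cancer starts June 21
June 1 falls within the Gemini range

Gemini


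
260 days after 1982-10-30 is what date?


Start: 1982-10-30, add 260 days
October 1982 has 31 days: 31 - 30 = 1 day to October 31 -> 259 left
November 1982 has 30 days -> 229 left
December 1982 has 31 days -> 198 left
January 1983 has 31 days -> 167 left
February 1983 has 28 days -> 139 left
March 1983 has 31 days -> 108 left
April 1983 has 30 days -> 78 left
May 1983 has 31 days -> 47 left
June 1983 has 30 days -> 17 left
July 1983: 17 <= 31 -> lands on July 17

Result: 1983-07-17


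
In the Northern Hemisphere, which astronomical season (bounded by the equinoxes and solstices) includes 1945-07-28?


Date: July 28
Astronomical Summer (approx.; exact equinox/solstice day varies by year): June 21 to September 21
July 28 falls within the Summer window

Summer


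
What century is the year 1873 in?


Century = (year - 1) // 100 + 1
= (1873 - 1) // 100 + 1
= 1872 // 100 + 1
= 18 + 1

19th century


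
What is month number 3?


Month 3 of 12

March


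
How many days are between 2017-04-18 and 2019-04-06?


From 2017-04-18 to 2019-04-06
2017-04-18: days before April = 31 + 28 + 31 = 90 (2017 is not a leap year); day of year = 90 + 18 = 108
2019-04-06: days before April = 31 + 28 + 31 = 90 (2019 is not a leap year); day of year = 90 + 6 = 96
Rest of 2017: 365 - 108 = 257
Full years 2018 (365): 365
Total = 257 + 365 + 96 = 718

718 days


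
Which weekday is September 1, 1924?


Target: September 1, 1924
Anchor: Jan 1, 1924. With p = 1924 - 1 = 1923: (p + p//4 - p//100 + p//400) mod 7 = (1923 + 480 - 19 + 4) mod 7 = 2388 mod 7 = 1 -> Tuesday (Mon=0 ... Sun=6)
Days before September (Jan-Aug): 244 days
Weekday index = (1 + 244) mod 7 = 0

Monday


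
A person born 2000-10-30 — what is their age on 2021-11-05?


Birth: 2000-10-30
Reference: 2021-11-05
Year difference: 2021 - 2000 = 21

21 years old


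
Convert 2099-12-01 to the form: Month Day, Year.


ISO 2099-12-01 parses as year=2099, month=12, day=01
Month 12 -> December

December 1, 2099


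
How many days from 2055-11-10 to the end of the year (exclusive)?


Day of year: 314 of 365
Remaining = 365 - 314

51 days


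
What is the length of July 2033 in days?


July 2033

31 days


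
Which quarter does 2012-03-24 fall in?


Month: March (month 3)
Q1: Jan-Mar, Q2: Apr-Jun, Q3: Jul-Sep, Q4: Oct-Dec

Q1


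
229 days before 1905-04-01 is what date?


Start: 1905-04-01, subtract 229 days
Back 1 day from April 1 reaches March 31, 1905 -> 228 left
March 1905 has 31 days -> back to February 28, 1905 -> 197 left
February 1905 has 28 days -> back to January 31, 1905 -> 169 left
January 1905 has 31 days -> back to December 31, 1904 -> 138 left
December 1904 has 31 days -> back to November 30, 1904 -> 107 left
November 1904 has 30 days -> back to October 31, 1904 -> 77 left
October 1904 has 31 days -> back to September 30, 1904 -> 46 left
September 1904 has 30 days -> back to August 31, 1904 -> 16 left
August 1904: 31 - 16 = 15 -> lands on August 15

Result: 1904-08-15
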